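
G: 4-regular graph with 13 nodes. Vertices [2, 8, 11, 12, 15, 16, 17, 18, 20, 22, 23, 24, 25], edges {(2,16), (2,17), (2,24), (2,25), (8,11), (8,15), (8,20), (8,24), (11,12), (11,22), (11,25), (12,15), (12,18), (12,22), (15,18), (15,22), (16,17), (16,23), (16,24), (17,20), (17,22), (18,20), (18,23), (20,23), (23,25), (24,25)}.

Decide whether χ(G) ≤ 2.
No, G is not 2-colorable

The clique on vertices [2, 16, 24] has size 3 > 2, so it alone needs 3 colors.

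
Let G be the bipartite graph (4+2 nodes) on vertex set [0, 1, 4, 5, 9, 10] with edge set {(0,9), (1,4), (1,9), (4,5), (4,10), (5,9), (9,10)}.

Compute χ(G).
Clique number ω(G) = 2 (lower bound: χ ≥ ω).
The graph is bipartite (no odd cycle), so 2 colors suffice: χ(G) = 2.
A valid 2-coloring: color 1: [4, 9]; color 2: [0, 1, 5, 10].

χ(G) = 2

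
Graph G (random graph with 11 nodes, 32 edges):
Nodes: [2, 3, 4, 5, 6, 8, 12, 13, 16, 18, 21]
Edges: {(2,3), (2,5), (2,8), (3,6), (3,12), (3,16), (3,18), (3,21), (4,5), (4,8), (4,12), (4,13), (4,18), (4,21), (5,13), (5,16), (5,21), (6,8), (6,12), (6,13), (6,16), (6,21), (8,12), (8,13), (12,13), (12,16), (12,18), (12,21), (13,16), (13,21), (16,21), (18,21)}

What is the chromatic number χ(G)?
Clique number ω(G) = 5 (lower bound: χ ≥ ω).
The clique on [3, 6, 12, 16, 21] has size 5, forcing χ ≥ 5, and the coloring below uses 5 colors, so χ(G) = 5.
A valid 5-coloring: color 1: [8, 21]; color 2: [5, 12]; color 3: [3, 13]; color 4: [2, 4, 16]; color 5: [6, 18].

χ(G) = 5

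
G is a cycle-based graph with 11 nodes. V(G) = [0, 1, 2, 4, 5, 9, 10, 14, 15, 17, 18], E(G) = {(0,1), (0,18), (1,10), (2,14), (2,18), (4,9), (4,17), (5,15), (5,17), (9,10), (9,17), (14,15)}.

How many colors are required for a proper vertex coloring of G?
Clique number ω(G) = 3 (lower bound: χ ≥ ω).
The clique on [4, 9, 17] has size 3, forcing χ ≥ 3, and the coloring below uses 3 colors, so χ(G) = 3.
A valid 3-coloring: color 1: [1, 5, 9, 14, 18]; color 2: [0, 2, 10, 15, 17]; color 3: [4].

χ(G) = 3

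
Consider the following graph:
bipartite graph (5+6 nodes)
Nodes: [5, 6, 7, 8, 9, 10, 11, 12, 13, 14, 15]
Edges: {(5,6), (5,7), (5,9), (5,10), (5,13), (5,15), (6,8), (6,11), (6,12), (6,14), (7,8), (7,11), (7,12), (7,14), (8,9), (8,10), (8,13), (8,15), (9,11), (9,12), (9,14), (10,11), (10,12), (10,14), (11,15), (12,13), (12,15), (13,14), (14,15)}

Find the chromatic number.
Clique number ω(G) = 2 (lower bound: χ ≥ ω).
The graph is bipartite (no odd cycle), so 2 colors suffice: χ(G) = 2.
A valid 2-coloring: color 1: [5, 8, 11, 12, 14]; color 2: [6, 7, 9, 10, 13, 15].

χ(G) = 2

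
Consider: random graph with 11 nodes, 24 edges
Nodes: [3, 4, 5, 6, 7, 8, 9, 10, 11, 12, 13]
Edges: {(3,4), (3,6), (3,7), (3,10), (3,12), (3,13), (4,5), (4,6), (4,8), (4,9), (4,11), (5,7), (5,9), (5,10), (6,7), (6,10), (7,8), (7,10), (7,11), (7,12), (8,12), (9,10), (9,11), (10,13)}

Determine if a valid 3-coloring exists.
The clique on vertices [3, 6, 7, 10] has size 4 > 3, so it alone needs 4 colors.

No, G is not 3-colorable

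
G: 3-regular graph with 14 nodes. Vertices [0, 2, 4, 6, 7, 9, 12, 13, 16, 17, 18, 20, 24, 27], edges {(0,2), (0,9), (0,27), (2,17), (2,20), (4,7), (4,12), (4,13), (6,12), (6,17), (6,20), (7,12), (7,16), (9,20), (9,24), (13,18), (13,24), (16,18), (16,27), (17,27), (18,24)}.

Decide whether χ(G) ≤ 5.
Yes, G is 5-colorable

A valid 5-coloring: color 1: [2, 6, 7, 9, 18, 27]; color 2: [0, 12, 13, 16, 17, 20]; color 3: [4, 24].
(χ(G) = 3 ≤ 5.)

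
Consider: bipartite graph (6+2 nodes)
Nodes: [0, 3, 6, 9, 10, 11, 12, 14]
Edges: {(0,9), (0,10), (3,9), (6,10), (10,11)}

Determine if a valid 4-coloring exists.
A valid 4-coloring: color 1: [9, 10, 12, 14]; color 2: [0, 3, 6, 11].
(χ(G) = 2 ≤ 4.)

Yes, G is 4-colorable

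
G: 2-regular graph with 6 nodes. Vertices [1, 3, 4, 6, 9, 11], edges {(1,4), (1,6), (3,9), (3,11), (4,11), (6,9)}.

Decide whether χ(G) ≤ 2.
Yes, G is 2-colorable

A valid 2-coloring: color 1: [3, 4, 6]; color 2: [1, 9, 11].
(χ(G) = 2 ≤ 2.)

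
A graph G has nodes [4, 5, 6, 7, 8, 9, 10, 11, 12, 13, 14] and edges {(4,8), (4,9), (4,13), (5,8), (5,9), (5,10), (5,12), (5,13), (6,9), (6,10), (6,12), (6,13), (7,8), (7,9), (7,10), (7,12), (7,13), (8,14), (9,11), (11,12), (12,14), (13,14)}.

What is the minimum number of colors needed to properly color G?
χ(G) = 2

Clique number ω(G) = 2 (lower bound: χ ≥ ω).
The graph is bipartite (no odd cycle), so 2 colors suffice: χ(G) = 2.
A valid 2-coloring: color 1: [4, 5, 6, 7, 11, 14]; color 2: [8, 9, 10, 12, 13].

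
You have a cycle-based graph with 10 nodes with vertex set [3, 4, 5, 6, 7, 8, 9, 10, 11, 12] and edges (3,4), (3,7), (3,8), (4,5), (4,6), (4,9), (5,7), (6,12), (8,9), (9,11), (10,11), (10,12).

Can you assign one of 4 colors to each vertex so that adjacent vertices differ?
A valid 4-coloring: color 1: [4, 7, 8, 11, 12]; color 2: [3, 5, 6, 9, 10].
(χ(G) = 2 ≤ 4.)

Yes, G is 4-colorable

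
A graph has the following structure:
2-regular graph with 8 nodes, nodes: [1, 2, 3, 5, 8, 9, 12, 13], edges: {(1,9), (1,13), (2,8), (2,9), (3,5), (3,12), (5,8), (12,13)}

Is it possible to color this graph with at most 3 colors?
Yes, G is 3-colorable

A valid 3-coloring: color 1: [1, 2, 5, 12]; color 2: [3, 8, 9, 13].
(χ(G) = 2 ≤ 3.)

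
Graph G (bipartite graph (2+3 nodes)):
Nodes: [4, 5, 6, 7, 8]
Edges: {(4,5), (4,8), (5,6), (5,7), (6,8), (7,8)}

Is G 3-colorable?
A valid 3-coloring: color 1: [5, 8]; color 2: [4, 6, 7].
(χ(G) = 2 ≤ 3.)

Yes, G is 3-colorable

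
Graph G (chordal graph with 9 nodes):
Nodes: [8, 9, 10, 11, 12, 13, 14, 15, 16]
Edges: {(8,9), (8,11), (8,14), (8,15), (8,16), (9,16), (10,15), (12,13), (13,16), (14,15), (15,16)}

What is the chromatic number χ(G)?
χ(G) = 3

Clique number ω(G) = 3 (lower bound: χ ≥ ω).
The clique on [8, 9, 16] has size 3, forcing χ ≥ 3, and the coloring below uses 3 colors, so χ(G) = 3.
A valid 3-coloring: color 1: [8, 10, 13]; color 2: [11, 12, 14, 16]; color 3: [9, 15].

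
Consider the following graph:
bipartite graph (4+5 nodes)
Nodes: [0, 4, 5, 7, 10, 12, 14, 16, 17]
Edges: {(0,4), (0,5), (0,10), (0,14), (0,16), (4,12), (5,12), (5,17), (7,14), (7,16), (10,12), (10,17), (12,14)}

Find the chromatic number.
χ(G) = 2

Clique number ω(G) = 2 (lower bound: χ ≥ ω).
The graph is bipartite (no odd cycle), so 2 colors suffice: χ(G) = 2.
A valid 2-coloring: color 1: [0, 7, 12, 17]; color 2: [4, 5, 10, 14, 16].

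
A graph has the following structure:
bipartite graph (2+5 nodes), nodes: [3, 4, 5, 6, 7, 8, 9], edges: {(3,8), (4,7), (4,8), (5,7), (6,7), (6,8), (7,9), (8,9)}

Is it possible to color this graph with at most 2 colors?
A valid 2-coloring: color 1: [7, 8]; color 2: [3, 4, 5, 6, 9].
(χ(G) = 2 ≤ 2.)

Yes, G is 2-colorable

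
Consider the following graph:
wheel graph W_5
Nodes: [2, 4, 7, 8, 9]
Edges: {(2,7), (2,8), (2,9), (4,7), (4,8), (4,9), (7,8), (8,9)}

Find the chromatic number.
Clique number ω(G) = 3 (lower bound: χ ≥ ω).
The clique on [2, 8, 9] has size 3, forcing χ ≥ 3, and the coloring below uses 3 colors, so χ(G) = 3.
A valid 3-coloring: color 1: [8]; color 2: [7, 9]; color 3: [2, 4].

χ(G) = 3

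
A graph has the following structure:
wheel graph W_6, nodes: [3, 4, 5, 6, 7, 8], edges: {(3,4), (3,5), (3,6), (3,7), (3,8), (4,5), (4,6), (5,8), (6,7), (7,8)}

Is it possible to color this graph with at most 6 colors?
Yes, G is 6-colorable

A valid 6-coloring: color 1: [3]; color 2: [5, 7]; color 3: [4, 8]; color 4: [6].
(χ(G) = 4 ≤ 6.)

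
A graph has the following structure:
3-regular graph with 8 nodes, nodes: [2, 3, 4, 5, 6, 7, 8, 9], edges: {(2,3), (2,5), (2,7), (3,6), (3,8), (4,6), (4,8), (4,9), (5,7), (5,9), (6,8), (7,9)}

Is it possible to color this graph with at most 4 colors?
A valid 4-coloring: color 1: [3, 4, 5]; color 2: [2, 8, 9]; color 3: [6, 7].
(χ(G) = 3 ≤ 4.)

Yes, G is 4-colorable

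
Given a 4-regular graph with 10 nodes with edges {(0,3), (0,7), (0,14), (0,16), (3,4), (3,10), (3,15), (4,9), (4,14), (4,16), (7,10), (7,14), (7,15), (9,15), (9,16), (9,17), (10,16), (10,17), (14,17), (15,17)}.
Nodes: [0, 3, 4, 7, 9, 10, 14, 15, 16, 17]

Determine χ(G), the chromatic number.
χ(G) = 3

Clique number ω(G) = 3 (lower bound: χ ≥ ω).
The clique on [0, 7, 14] has size 3, forcing χ ≥ 3, and the coloring below uses 3 colors, so χ(G) = 3.
A valid 3-coloring: color 1: [3, 9, 14]; color 2: [7, 16, 17]; color 3: [0, 4, 10, 15].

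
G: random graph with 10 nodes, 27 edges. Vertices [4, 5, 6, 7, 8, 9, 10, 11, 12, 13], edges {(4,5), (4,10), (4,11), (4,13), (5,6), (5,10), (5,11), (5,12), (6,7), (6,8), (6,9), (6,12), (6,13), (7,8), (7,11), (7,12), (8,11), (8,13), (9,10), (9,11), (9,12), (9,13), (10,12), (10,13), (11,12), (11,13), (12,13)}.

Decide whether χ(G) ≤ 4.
Yes, G is 4-colorable

A valid 4-coloring: color 1: [6, 10, 11]; color 2: [5, 7, 13]; color 3: [4, 8, 12]; color 4: [9].
(χ(G) = 4 ≤ 4.)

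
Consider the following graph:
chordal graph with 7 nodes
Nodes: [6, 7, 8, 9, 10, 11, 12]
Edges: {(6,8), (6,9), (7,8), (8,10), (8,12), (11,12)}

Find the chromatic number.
χ(G) = 2

Clique number ω(G) = 2 (lower bound: χ ≥ ω).
The graph is bipartite (no odd cycle), so 2 colors suffice: χ(G) = 2.
A valid 2-coloring: color 1: [8, 9, 11]; color 2: [6, 7, 10, 12].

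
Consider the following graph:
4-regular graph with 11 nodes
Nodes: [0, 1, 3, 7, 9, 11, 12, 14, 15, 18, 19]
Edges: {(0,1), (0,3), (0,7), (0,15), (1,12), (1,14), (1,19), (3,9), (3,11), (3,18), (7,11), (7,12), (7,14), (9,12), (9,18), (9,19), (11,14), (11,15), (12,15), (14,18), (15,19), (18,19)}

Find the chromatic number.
χ(G) = 3

Clique number ω(G) = 3 (lower bound: χ ≥ ω).
The clique on [9, 18, 19] has size 3, forcing χ ≥ 3, and the coloring below uses 3 colors, so χ(G) = 3.
A valid 3-coloring: color 1: [3, 12, 14, 19]; color 2: [0, 9, 11]; color 3: [1, 7, 15, 18].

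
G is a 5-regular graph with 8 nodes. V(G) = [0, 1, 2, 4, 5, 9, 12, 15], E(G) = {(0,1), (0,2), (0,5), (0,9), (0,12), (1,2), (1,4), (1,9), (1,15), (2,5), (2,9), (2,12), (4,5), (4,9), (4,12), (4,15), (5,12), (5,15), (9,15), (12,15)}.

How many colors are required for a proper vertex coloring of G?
Clique number ω(G) = 4 (lower bound: χ ≥ ω).
The clique on [0, 1, 2, 9] has size 4, forcing χ ≥ 4, and the coloring below uses 4 colors, so χ(G) = 4.
A valid 4-coloring: color 1: [2, 4]; color 2: [0, 15]; color 3: [1, 12]; color 4: [5, 9].

χ(G) = 4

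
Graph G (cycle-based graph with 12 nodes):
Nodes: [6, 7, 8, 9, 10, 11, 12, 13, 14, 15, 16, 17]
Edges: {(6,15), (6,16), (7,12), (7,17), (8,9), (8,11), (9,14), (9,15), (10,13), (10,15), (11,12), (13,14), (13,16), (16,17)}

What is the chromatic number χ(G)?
χ(G) = 3

Clique number ω(G) = 2 (lower bound: χ ≥ ω).
Odd cycle [13, 14, 9, 8, 11, 12, 7, 17, 16] needs 3 colors (χ ≥ 3).
The coloring below uses 3 colors, so χ(G) = 3.
A valid 3-coloring: color 1: [8, 12, 14, 15, 16]; color 2: [6, 9, 11, 13, 17]; color 3: [7, 10].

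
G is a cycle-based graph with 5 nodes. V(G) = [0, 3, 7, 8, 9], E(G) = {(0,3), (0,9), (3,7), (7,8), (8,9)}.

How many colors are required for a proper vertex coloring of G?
χ(G) = 3

Clique number ω(G) = 2 (lower bound: χ ≥ ω).
Odd cycle [8, 7, 3, 0, 9] needs 3 colors (χ ≥ 3).
The coloring below uses 3 colors, so χ(G) = 3.
A valid 3-coloring: color 1: [0, 8]; color 2: [7, 9]; color 3: [3].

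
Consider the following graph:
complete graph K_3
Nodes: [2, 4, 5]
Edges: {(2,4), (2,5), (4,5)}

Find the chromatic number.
Clique number ω(G) = 3 (lower bound: χ ≥ ω).
The clique on [2, 4, 5] has size 3, forcing χ ≥ 3, and the coloring below uses 3 colors, so χ(G) = 3.
A valid 3-coloring: color 1: [5]; color 2: [4]; color 3: [2].

χ(G) = 3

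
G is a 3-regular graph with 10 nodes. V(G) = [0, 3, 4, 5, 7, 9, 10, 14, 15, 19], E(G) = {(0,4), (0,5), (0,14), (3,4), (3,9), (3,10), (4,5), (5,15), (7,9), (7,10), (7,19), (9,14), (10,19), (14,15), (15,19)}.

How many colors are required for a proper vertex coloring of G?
Clique number ω(G) = 3 (lower bound: χ ≥ ω).
The clique on [0, 4, 5] has size 3, forcing χ ≥ 3, and the coloring below uses 3 colors, so χ(G) = 3.
A valid 3-coloring: color 1: [4, 9, 19]; color 2: [3, 5, 7, 14]; color 3: [0, 10, 15].

χ(G) = 3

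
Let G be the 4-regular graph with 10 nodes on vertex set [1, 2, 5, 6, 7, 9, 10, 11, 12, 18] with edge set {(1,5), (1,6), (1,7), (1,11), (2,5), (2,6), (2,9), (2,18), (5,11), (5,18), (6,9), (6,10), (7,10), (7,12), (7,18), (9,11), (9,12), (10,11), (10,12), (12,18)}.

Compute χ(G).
Clique number ω(G) = 3 (lower bound: χ ≥ ω).
The clique on [1, 5, 11] has size 3, forcing χ ≥ 3, and the coloring below uses 3 colors, so χ(G) = 3.
A valid 3-coloring: color 1: [1, 9, 10, 18]; color 2: [2, 11, 12]; color 3: [5, 6, 7].

χ(G) = 3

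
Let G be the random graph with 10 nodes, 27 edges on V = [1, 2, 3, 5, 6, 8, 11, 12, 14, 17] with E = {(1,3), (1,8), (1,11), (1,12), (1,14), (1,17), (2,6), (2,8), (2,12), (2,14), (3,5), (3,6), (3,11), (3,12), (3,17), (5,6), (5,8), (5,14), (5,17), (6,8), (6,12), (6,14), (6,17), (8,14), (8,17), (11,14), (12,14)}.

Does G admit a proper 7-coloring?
Yes, G is 7-colorable

A valid 7-coloring: color 1: [14, 17]; color 2: [1, 6]; color 3: [3, 8]; color 4: [5, 11, 12]; color 5: [2].
(χ(G) = 5 ≤ 7.)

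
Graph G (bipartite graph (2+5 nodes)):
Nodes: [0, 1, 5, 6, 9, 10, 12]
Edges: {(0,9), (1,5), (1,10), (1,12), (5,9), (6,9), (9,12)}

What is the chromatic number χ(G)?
χ(G) = 2

Clique number ω(G) = 2 (lower bound: χ ≥ ω).
The graph is bipartite (no odd cycle), so 2 colors suffice: χ(G) = 2.
A valid 2-coloring: color 1: [1, 9]; color 2: [0, 5, 6, 10, 12].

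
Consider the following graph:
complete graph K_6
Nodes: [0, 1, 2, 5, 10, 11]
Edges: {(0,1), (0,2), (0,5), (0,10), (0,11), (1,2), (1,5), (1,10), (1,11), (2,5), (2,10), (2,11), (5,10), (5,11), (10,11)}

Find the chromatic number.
Clique number ω(G) = 6 (lower bound: χ ≥ ω).
The clique on [0, 1, 2, 5, 10, 11] has size 6, forcing χ ≥ 6, and the coloring below uses 6 colors, so χ(G) = 6.
A valid 6-coloring: color 1: [2]; color 2: [11]; color 3: [1]; color 4: [5]; color 5: [10]; color 6: [0].

χ(G) = 6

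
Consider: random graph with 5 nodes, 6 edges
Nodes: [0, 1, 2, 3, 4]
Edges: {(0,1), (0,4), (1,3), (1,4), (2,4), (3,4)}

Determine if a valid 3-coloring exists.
A valid 3-coloring: color 1: [4]; color 2: [1, 2]; color 3: [0, 3].
(χ(G) = 3 ≤ 3.)

Yes, G is 3-colorable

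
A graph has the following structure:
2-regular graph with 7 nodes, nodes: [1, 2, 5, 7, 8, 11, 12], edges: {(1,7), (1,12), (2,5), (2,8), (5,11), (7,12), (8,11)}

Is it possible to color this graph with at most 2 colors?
The clique on vertices [1, 7, 12] has size 3 > 2, so it alone needs 3 colors.

No, G is not 2-colorable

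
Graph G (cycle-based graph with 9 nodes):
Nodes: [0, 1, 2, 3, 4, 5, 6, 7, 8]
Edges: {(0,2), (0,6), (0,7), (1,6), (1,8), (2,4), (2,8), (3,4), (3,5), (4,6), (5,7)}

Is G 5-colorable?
A valid 5-coloring: color 1: [2, 3, 6, 7]; color 2: [0, 1, 4, 5]; color 3: [8].
(χ(G) = 3 ≤ 5.)

Yes, G is 5-colorable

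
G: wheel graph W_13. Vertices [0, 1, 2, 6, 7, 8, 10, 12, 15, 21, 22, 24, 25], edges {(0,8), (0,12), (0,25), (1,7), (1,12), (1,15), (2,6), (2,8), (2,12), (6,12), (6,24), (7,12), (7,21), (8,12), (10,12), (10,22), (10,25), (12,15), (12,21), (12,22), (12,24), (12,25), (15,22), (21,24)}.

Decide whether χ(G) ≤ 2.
The clique on vertices [0, 8, 12] has size 3 > 2, so it alone needs 3 colors.

No, G is not 2-colorable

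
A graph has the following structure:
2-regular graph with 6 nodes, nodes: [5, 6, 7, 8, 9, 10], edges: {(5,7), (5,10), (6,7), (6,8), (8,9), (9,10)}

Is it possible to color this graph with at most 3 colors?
Yes, G is 3-colorable

A valid 3-coloring: color 1: [5, 6, 9]; color 2: [7, 8, 10].
(χ(G) = 2 ≤ 3.)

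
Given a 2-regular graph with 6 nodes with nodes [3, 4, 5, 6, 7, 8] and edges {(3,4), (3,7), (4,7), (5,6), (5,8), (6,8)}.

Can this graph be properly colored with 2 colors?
The clique on vertices [5, 6, 8] has size 3 > 2, so it alone needs 3 colors.

No, G is not 2-colorable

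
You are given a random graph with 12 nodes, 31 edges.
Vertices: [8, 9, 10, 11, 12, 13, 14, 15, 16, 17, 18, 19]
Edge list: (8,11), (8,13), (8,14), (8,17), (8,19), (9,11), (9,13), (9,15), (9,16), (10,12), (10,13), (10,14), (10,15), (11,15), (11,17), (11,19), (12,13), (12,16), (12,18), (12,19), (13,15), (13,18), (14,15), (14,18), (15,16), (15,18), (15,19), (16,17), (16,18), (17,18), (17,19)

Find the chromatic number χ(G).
χ(G) = 4

Clique number ω(G) = 4 (lower bound: χ ≥ ω).
The clique on [8, 11, 17, 19] has size 4, forcing χ ≥ 4, and the coloring below uses 4 colors, so χ(G) = 4.
A valid 4-coloring: color 1: [12, 15, 17]; color 2: [8, 9, 10, 18]; color 3: [11, 13, 14, 16]; color 4: [19].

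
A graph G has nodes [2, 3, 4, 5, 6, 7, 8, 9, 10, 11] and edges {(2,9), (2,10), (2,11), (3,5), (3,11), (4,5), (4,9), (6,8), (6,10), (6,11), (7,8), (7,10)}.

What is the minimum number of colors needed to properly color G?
Clique number ω(G) = 2 (lower bound: χ ≥ ω).
The graph is bipartite (no odd cycle), so 2 colors suffice: χ(G) = 2.
A valid 2-coloring: color 1: [2, 3, 4, 6, 7]; color 2: [5, 8, 9, 10, 11].

χ(G) = 2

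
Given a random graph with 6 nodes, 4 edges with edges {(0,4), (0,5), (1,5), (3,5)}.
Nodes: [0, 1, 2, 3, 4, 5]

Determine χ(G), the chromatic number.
χ(G) = 2

Clique number ω(G) = 2 (lower bound: χ ≥ ω).
The graph is bipartite (no odd cycle), so 2 colors suffice: χ(G) = 2.
A valid 2-coloring: color 1: [2, 4, 5]; color 2: [0, 1, 3].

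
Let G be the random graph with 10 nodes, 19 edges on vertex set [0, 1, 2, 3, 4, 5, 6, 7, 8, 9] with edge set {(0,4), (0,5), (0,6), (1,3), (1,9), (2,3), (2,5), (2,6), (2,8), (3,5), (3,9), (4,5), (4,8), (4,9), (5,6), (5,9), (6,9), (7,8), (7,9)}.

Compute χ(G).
Clique number ω(G) = 3 (lower bound: χ ≥ ω).
The clique on [1, 3, 9] has size 3, forcing χ ≥ 3, and the coloring below uses 3 colors, so χ(G) = 3.
A valid 3-coloring: color 1: [1, 5, 8]; color 2: [0, 2, 9]; color 3: [3, 4, 6, 7].

χ(G) = 3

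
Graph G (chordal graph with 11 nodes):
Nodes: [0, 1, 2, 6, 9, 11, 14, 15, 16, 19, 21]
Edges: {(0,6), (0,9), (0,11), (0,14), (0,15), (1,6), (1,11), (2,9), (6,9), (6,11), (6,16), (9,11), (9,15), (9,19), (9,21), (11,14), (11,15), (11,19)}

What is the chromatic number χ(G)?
Clique number ω(G) = 4 (lower bound: χ ≥ ω).
The clique on [0, 6, 9, 11] has size 4, forcing χ ≥ 4, and the coloring below uses 4 colors, so χ(G) = 4.
A valid 4-coloring: color 1: [2, 11, 16, 21]; color 2: [1, 9, 14]; color 3: [6, 15, 19]; color 4: [0].

χ(G) = 4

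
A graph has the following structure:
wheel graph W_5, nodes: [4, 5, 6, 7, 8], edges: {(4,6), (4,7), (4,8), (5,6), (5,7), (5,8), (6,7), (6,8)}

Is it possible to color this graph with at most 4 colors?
Yes, G is 4-colorable

A valid 4-coloring: color 1: [6]; color 2: [7, 8]; color 3: [4, 5].
(χ(G) = 3 ≤ 4.)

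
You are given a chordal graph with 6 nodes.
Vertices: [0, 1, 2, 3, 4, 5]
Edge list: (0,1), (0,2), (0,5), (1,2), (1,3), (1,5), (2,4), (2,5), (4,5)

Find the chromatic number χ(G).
Clique number ω(G) = 4 (lower bound: χ ≥ ω).
The clique on [0, 1, 2, 5] has size 4, forcing χ ≥ 4, and the coloring below uses 4 colors, so χ(G) = 4.
A valid 4-coloring: color 1: [1, 4]; color 2: [3, 5]; color 3: [2]; color 4: [0].

χ(G) = 4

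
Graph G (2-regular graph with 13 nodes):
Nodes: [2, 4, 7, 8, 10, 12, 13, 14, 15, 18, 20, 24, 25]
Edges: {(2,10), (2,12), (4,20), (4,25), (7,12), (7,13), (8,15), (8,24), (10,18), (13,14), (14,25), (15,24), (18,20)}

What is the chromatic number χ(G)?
Clique number ω(G) = 3 (lower bound: χ ≥ ω).
The clique on [8, 15, 24] has size 3, forcing χ ≥ 3, and the coloring below uses 3 colors, so χ(G) = 3.
A valid 3-coloring: color 1: [8, 10, 12, 13, 20, 25]; color 2: [2, 4, 7, 14, 15, 18]; color 3: [24].

χ(G) = 3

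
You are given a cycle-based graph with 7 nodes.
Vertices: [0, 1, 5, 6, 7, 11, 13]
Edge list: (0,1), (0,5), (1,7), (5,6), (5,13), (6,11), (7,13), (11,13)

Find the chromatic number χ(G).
Clique number ω(G) = 2 (lower bound: χ ≥ ω).
Odd cycle [0, 1, 7, 13, 5] needs 3 colors (χ ≥ 3).
The coloring below uses 3 colors, so χ(G) = 3.
A valid 3-coloring: color 1: [1, 5, 11]; color 2: [0, 6, 13]; color 3: [7].

χ(G) = 3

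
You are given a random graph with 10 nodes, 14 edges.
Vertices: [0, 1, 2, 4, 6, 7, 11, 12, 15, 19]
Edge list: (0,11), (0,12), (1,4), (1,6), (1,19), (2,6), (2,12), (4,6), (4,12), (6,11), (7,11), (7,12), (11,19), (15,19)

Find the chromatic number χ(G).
Clique number ω(G) = 3 (lower bound: χ ≥ ω).
The clique on [1, 4, 6] has size 3, forcing χ ≥ 3, and the coloring below uses 3 colors, so χ(G) = 3.
A valid 3-coloring: color 1: [6, 12, 19]; color 2: [2, 4, 11, 15]; color 3: [0, 1, 7].

χ(G) = 3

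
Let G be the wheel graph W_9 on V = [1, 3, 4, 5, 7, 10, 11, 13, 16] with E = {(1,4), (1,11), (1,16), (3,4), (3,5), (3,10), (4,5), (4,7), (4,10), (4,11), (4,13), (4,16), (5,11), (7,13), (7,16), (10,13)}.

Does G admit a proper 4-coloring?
A valid 4-coloring: color 1: [4]; color 2: [1, 5, 7, 10]; color 3: [3, 11, 13, 16].
(χ(G) = 3 ≤ 4.)

Yes, G is 4-colorable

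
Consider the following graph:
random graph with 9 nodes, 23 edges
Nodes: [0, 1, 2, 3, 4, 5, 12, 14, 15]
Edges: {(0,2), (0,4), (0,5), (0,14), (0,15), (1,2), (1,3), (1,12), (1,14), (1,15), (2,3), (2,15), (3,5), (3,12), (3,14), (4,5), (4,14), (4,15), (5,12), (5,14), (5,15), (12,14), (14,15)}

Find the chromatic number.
χ(G) = 5

Clique number ω(G) = 5 (lower bound: χ ≥ ω).
The clique on [0, 4, 5, 14, 15] has size 5, forcing χ ≥ 5, and the coloring below uses 5 colors, so χ(G) = 5.
A valid 5-coloring: color 1: [2, 14]; color 2: [3, 15]; color 3: [1, 5]; color 4: [0, 12]; color 5: [4].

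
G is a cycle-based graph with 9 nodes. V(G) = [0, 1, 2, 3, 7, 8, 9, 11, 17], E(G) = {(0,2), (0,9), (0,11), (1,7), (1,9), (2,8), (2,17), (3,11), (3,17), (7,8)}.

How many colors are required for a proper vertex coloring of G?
χ(G) = 3

Clique number ω(G) = 2 (lower bound: χ ≥ ω).
Odd cycle [17, 3, 11, 0, 2] needs 3 colors (χ ≥ 3).
The coloring below uses 3 colors, so χ(G) = 3.
A valid 3-coloring: color 1: [2, 3, 7, 9]; color 2: [0, 1, 8, 17]; color 3: [11].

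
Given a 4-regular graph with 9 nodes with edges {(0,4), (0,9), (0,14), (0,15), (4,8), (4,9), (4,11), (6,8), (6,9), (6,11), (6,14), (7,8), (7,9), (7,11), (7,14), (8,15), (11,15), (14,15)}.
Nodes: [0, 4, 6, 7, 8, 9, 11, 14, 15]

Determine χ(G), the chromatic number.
Clique number ω(G) = 3 (lower bound: χ ≥ ω).
The clique on [0, 4, 9] has size 3, forcing χ ≥ 3, and the coloring below uses 3 colors, so χ(G) = 3.
A valid 3-coloring: color 1: [0, 8, 11]; color 2: [4, 6, 7, 15]; color 3: [9, 14].

χ(G) = 3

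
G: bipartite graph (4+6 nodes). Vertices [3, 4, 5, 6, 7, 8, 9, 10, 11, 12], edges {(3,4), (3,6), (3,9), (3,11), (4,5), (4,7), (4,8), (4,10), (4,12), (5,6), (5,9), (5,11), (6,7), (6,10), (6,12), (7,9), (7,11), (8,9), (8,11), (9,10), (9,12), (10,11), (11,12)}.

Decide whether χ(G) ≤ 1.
Edge (3,9) forces its endpoints to differ, so 1 color is not enough.

No, G is not 1-colorable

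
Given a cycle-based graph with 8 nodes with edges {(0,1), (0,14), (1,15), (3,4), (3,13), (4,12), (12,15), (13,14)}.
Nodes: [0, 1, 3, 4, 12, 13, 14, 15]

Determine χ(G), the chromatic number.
Clique number ω(G) = 2 (lower bound: χ ≥ ω).
The graph is bipartite (no odd cycle), so 2 colors suffice: χ(G) = 2.
A valid 2-coloring: color 1: [0, 4, 13, 15]; color 2: [1, 3, 12, 14].

χ(G) = 2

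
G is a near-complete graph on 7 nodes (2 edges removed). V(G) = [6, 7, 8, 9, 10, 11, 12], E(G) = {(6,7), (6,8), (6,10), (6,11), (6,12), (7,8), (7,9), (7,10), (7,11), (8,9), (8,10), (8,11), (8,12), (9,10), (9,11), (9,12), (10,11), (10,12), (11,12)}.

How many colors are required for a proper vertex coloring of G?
χ(G) = 5

Clique number ω(G) = 5 (lower bound: χ ≥ ω).
The clique on [8, 9, 10, 11, 12] has size 5, forcing χ ≥ 5, and the coloring below uses 5 colors, so χ(G) = 5.
A valid 5-coloring: color 1: [8]; color 2: [11]; color 3: [10]; color 4: [6, 9]; color 5: [7, 12].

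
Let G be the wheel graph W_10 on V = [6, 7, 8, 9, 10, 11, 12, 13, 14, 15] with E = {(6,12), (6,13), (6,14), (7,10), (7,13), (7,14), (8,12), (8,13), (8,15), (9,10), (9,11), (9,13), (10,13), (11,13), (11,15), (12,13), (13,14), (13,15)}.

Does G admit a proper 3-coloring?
Odd cycle [10, 7, 14, 6, 12, 8, 15, 11, 9] needs 3 colors (χ ≥ 3).
Vertex 13 is adjacent to every vertex of [6, 7, 8, 9, 10, 11, 12, 14, 15], which already need 3 colors among themselves, so 13 needs a new color (χ ≥ 4).
Hence χ(G) ≥ 4 > 3, so no proper 3-coloring exists.

No, G is not 3-colorable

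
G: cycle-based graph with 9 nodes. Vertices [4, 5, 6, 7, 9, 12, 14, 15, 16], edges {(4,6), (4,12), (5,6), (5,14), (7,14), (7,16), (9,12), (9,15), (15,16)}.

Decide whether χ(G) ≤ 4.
Yes, G is 4-colorable

A valid 4-coloring: color 1: [6, 7, 12, 15]; color 2: [4, 5, 9, 16]; color 3: [14].
(χ(G) = 3 ≤ 4.)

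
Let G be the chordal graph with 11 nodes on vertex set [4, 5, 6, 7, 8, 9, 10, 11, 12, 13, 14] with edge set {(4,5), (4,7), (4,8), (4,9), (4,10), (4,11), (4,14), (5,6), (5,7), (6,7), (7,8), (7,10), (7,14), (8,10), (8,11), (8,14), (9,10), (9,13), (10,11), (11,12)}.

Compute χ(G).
χ(G) = 4

Clique number ω(G) = 4 (lower bound: χ ≥ ω).
The clique on [4, 8, 10, 11] has size 4, forcing χ ≥ 4, and the coloring below uses 4 colors, so χ(G) = 4.
A valid 4-coloring: color 1: [4, 6, 12, 13]; color 2: [7, 9, 11]; color 3: [5, 8]; color 4: [10, 14].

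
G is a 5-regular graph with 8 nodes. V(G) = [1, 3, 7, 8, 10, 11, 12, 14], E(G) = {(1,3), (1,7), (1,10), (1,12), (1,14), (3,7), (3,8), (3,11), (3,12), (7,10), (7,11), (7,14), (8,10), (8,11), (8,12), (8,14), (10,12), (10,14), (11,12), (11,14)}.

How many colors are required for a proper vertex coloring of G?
Clique number ω(G) = 4 (lower bound: χ ≥ ω).
The clique on [3, 8, 11, 12] has size 4, forcing χ ≥ 4, and the coloring below uses 4 colors, so χ(G) = 4.
A valid 4-coloring: color 1: [7, 8]; color 2: [3, 10]; color 3: [1, 11]; color 4: [12, 14].

χ(G) = 4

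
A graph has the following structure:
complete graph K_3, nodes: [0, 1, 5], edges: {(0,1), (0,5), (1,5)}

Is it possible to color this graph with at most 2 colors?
The clique on vertices [0, 1, 5] has size 3 > 2, so it alone needs 3 colors.

No, G is not 2-colorable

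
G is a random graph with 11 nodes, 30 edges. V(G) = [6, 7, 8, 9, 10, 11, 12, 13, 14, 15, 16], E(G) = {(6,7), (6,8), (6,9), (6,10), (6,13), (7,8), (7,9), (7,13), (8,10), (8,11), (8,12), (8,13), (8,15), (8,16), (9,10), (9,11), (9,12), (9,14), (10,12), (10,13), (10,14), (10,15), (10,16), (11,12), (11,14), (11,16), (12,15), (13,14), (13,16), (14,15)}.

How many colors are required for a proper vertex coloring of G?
χ(G) = 4

Clique number ω(G) = 4 (lower bound: χ ≥ ω).
The clique on [8, 10, 12, 15] has size 4, forcing χ ≥ 4, and the coloring below uses 4 colors, so χ(G) = 4.
A valid 4-coloring: color 1: [7, 10, 11]; color 2: [8, 9]; color 3: [13, 15]; color 4: [6, 12, 14, 16].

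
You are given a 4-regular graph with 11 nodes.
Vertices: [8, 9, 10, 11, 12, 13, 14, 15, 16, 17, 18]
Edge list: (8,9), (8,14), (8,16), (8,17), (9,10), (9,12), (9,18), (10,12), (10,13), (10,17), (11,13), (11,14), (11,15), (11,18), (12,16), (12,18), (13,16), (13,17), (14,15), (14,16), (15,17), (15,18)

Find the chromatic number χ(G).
χ(G) = 3

Clique number ω(G) = 3 (lower bound: χ ≥ ω).
The clique on [8, 14, 16] has size 3, forcing χ ≥ 3, and the coloring below uses 3 colors, so χ(G) = 3.
A valid 3-coloring: color 1: [9, 11, 16, 17]; color 2: [8, 12, 13, 15]; color 3: [10, 14, 18].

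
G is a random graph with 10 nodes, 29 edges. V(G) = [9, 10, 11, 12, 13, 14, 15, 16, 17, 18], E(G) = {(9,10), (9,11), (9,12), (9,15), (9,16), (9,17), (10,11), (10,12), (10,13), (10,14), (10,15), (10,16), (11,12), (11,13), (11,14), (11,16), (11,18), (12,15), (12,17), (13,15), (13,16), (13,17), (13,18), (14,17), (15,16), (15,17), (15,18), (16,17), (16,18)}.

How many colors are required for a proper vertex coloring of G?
χ(G) = 4

Clique number ω(G) = 4 (lower bound: χ ≥ ω).
The clique on [9, 15, 16, 17] has size 4, forcing χ ≥ 4, and the coloring below uses 4 colors, so χ(G) = 4.
A valid 4-coloring: color 1: [12, 14, 16]; color 2: [11, 15]; color 3: [10, 17, 18]; color 4: [9, 13].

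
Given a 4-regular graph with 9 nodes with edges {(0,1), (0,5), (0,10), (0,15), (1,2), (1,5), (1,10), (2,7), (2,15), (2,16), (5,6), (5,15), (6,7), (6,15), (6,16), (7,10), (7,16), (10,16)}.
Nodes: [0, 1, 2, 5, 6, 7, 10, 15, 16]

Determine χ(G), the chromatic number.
χ(G) = 4

Clique number ω(G) = 3 (lower bound: χ ≥ ω).
Suppose a proper 3-coloring c exists. The clique [0, 1, 5] takes 3 distinct colors; by symmetry let c(0) = 1, c(1) = 2, c(5) = 3.
- Vertex 10: neighbors [0, 1] already have colors [1, 2] ⇒ c(10) = 3.
- Vertex 15: neighbors [0, 5] already have colors [1, 3] ⇒ c(15) = 2.
- Vertex 6: neighbors [15, 5] already have colors [2, 3] ⇒ c(6) = 1.
- Vertex 7: neighbors [6, 10] already have colors [1, 3] ⇒ c(7) = 2.
- Vertex 16: neighbors [6, 7, 10] already have colors [1, 2, 3] — all 3 colors blocked. Contradiction.
The forced assignments end in a contradiction, so G has no proper 3-coloring (χ ≥ 4).
The coloring below uses 4 colors, so χ(G) = 4.
A valid 4-coloring: color 1: [1, 15, 16]; color 2: [0, 2, 6]; color 3: [5, 10]; color 4: [7].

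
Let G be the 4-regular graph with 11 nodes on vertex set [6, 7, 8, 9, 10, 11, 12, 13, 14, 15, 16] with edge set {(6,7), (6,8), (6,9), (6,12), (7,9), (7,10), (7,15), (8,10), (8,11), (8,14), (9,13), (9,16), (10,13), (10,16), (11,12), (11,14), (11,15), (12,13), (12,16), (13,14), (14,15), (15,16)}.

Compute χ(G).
Clique number ω(G) = 3 (lower bound: χ ≥ ω).
The clique on [6, 7, 9] has size 3, forcing χ ≥ 3, and the coloring below uses 3 colors, so χ(G) = 3.
A valid 3-coloring: color 1: [7, 11, 13, 16]; color 2: [6, 10, 14]; color 3: [8, 9, 12, 15].

χ(G) = 3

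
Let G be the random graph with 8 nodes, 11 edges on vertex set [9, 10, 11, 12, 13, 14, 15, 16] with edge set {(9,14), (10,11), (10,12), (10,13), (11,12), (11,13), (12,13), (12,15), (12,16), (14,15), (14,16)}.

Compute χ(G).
χ(G) = 4

Clique number ω(G) = 4 (lower bound: χ ≥ ω).
The clique on [10, 11, 12, 13] has size 4, forcing χ ≥ 4, and the coloring below uses 4 colors, so χ(G) = 4.
A valid 4-coloring: color 1: [12, 14]; color 2: [9, 10, 15, 16]; color 3: [11]; color 4: [13].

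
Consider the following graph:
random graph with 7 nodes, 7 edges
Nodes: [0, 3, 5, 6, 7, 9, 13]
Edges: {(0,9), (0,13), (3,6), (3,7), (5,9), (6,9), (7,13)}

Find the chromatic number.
χ(G) = 2

Clique number ω(G) = 2 (lower bound: χ ≥ ω).
The graph is bipartite (no odd cycle), so 2 colors suffice: χ(G) = 2.
A valid 2-coloring: color 1: [3, 9, 13]; color 2: [0, 5, 6, 7].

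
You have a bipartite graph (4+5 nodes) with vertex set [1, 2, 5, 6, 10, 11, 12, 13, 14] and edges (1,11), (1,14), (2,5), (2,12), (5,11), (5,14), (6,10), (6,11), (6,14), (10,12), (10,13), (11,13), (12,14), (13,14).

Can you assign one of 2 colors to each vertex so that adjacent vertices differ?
Yes, G is 2-colorable

A valid 2-coloring: color 1: [2, 10, 11, 14]; color 2: [1, 5, 6, 12, 13].
(χ(G) = 2 ≤ 2.)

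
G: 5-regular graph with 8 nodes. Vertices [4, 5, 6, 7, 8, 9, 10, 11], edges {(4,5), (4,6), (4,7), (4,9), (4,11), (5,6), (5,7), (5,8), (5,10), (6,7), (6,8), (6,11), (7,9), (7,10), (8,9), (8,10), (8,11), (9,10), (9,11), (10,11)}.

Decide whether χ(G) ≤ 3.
The clique on vertices [8, 9, 10, 11] has size 4 > 3, so it alone needs 4 colors.

No, G is not 3-colorable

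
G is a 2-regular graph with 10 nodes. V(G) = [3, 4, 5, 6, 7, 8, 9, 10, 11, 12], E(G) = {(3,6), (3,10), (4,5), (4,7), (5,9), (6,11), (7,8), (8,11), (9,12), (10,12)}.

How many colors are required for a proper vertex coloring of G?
Clique number ω(G) = 2 (lower bound: χ ≥ ω).
The graph is bipartite (no odd cycle), so 2 colors suffice: χ(G) = 2.
A valid 2-coloring: color 1: [3, 5, 7, 11, 12]; color 2: [4, 6, 8, 9, 10].

χ(G) = 2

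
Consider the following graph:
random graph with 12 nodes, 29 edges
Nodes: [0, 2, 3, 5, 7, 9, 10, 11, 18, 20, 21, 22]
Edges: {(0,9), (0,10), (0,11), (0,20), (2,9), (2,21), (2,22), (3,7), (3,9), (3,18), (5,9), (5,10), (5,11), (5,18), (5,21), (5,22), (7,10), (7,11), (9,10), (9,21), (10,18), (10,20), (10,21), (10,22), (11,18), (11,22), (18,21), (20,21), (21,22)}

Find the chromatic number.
Clique number ω(G) = 4 (lower bound: χ ≥ ω).
The clique on [5, 9, 10, 21] has size 4, forcing χ ≥ 4, and the coloring below uses 4 colors, so χ(G) = 4.
A valid 4-coloring: color 1: [2, 3, 10, 11]; color 2: [0, 7, 21]; color 3: [9, 18, 20, 22]; color 4: [5].

χ(G) = 4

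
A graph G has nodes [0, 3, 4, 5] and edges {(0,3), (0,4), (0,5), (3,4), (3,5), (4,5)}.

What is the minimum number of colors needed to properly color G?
χ(G) = 4

Clique number ω(G) = 4 (lower bound: χ ≥ ω).
The clique on [0, 3, 4, 5] has size 4, forcing χ ≥ 4, and the coloring below uses 4 colors, so χ(G) = 4.
A valid 4-coloring: color 1: [3]; color 2: [5]; color 3: [0]; color 4: [4].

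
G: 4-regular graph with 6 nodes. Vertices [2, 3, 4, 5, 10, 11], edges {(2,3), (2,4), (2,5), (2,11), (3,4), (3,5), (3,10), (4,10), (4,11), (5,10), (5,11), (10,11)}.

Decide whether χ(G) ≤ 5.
A valid 5-coloring: color 1: [2, 10]; color 2: [3, 11]; color 3: [4, 5].
(χ(G) = 3 ≤ 5.)

Yes, G is 5-colorable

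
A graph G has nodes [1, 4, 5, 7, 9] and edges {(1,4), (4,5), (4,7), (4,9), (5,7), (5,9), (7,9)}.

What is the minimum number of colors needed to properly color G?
χ(G) = 4

Clique number ω(G) = 4 (lower bound: χ ≥ ω).
The clique on [4, 5, 7, 9] has size 4, forcing χ ≥ 4, and the coloring below uses 4 colors, so χ(G) = 4.
A valid 4-coloring: color 1: [4]; color 2: [1, 7]; color 3: [9]; color 4: [5].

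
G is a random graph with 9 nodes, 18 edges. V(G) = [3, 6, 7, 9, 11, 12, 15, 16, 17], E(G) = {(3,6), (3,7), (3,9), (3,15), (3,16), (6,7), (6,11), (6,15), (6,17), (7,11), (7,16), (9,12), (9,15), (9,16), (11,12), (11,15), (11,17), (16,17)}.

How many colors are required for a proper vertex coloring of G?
χ(G) = 4

Clique number ω(G) = 3 (lower bound: χ ≥ ω).
Odd cycle [9, 15, 6, 7, 16] needs 3 colors (χ ≥ 3).
Vertex 3 is adjacent to every vertex of [6, 7, 9, 15, 16], which already need 3 colors among themselves, so 3 needs a new color (χ ≥ 4).
The coloring below uses 4 colors, so χ(G) = 4.
A valid 4-coloring: color 1: [6, 12, 16]; color 2: [3, 11]; color 3: [7, 9, 17]; color 4: [15].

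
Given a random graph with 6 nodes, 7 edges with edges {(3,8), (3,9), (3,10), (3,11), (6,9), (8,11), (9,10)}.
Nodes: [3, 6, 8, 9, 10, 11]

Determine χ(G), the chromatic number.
Clique number ω(G) = 3 (lower bound: χ ≥ ω).
The clique on [3, 8, 11] has size 3, forcing χ ≥ 3, and the coloring below uses 3 colors, so χ(G) = 3.
A valid 3-coloring: color 1: [3, 6]; color 2: [8, 9]; color 3: [10, 11].

χ(G) = 3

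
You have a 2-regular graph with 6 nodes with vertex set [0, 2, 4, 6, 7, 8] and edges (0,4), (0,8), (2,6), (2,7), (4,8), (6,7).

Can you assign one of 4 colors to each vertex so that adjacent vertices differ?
A valid 4-coloring: color 1: [6, 8]; color 2: [4, 7]; color 3: [0, 2].
(χ(G) = 3 ≤ 4.)

Yes, G is 4-colorable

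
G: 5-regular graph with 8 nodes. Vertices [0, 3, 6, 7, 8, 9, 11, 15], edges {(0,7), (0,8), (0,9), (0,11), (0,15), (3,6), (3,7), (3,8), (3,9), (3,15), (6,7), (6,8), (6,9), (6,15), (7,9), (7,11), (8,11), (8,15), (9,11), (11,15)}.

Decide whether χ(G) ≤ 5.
A valid 5-coloring: color 1: [9, 15]; color 2: [6, 11]; color 3: [7, 8]; color 4: [0, 3].
(χ(G) = 4 ≤ 5.)

Yes, G is 5-colorable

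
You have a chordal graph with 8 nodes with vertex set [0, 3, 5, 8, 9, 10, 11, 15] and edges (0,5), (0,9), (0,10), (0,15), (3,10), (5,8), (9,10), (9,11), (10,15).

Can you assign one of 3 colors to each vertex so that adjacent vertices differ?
Yes, G is 3-colorable

A valid 3-coloring: color 1: [0, 3, 8, 11]; color 2: [5, 10]; color 3: [9, 15].
(χ(G) = 3 ≤ 3.)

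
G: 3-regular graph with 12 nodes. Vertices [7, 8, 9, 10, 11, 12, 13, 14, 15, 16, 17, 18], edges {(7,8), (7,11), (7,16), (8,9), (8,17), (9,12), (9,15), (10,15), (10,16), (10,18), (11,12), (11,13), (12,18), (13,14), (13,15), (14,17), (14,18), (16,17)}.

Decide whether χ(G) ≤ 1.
No, G is not 1-colorable

Edge (7,8) forces its endpoints to differ, so 1 color is not enough.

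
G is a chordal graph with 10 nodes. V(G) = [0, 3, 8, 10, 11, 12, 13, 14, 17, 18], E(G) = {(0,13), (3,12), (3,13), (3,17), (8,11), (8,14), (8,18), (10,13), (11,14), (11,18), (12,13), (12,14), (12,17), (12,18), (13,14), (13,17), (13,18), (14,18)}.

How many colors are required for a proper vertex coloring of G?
χ(G) = 4

Clique number ω(G) = 4 (lower bound: χ ≥ ω).
The clique on [8, 11, 14, 18] has size 4, forcing χ ≥ 4, and the coloring below uses 4 colors, so χ(G) = 4.
A valid 4-coloring: color 1: [11, 13]; color 2: [0, 10, 14, 17]; color 3: [8, 12]; color 4: [3, 18].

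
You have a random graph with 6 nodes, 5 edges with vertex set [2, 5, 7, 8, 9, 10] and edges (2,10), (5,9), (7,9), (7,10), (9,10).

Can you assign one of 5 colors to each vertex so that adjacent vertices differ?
Yes, G is 5-colorable

A valid 5-coloring: color 1: [5, 8, 10]; color 2: [2, 9]; color 3: [7].
(χ(G) = 3 ≤ 5.)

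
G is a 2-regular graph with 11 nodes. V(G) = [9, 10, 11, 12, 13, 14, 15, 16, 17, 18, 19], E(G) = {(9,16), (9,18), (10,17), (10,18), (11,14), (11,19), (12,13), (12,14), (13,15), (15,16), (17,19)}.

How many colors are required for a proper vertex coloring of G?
Clique number ω(G) = 2 (lower bound: χ ≥ ω).
Odd cycle [12, 13, 15, 16, 9, 18, 10, 17, 19, 11, 14] needs 3 colors (χ ≥ 3).
The coloring below uses 3 colors, so χ(G) = 3.
A valid 3-coloring: color 1: [11, 12, 15, 17, 18]; color 2: [9, 10, 13, 14, 19]; color 3: [16].

χ(G) = 3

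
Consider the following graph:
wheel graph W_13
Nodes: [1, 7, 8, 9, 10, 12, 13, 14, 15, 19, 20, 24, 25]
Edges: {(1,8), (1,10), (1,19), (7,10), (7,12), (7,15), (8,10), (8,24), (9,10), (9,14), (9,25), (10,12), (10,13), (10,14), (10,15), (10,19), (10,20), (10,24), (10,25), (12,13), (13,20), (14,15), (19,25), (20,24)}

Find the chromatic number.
χ(G) = 3

Clique number ω(G) = 3 (lower bound: χ ≥ ω).
The clique on [1, 8, 10] has size 3, forcing χ ≥ 3, and the coloring below uses 3 colors, so χ(G) = 3.
A valid 3-coloring: color 1: [10]; color 2: [1, 7, 13, 14, 24, 25]; color 3: [8, 9, 12, 15, 19, 20].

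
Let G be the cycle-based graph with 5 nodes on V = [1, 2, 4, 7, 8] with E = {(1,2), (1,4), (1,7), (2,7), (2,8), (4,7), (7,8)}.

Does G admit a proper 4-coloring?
Yes, G is 4-colorable

A valid 4-coloring: color 1: [7]; color 2: [2, 4]; color 3: [1, 8].
(χ(G) = 3 ≤ 4.)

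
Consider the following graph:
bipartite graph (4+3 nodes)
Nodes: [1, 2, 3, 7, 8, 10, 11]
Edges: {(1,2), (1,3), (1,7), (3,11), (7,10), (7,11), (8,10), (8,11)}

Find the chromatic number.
χ(G) = 2

Clique number ω(G) = 2 (lower bound: χ ≥ ω).
The graph is bipartite (no odd cycle), so 2 colors suffice: χ(G) = 2.
A valid 2-coloring: color 1: [2, 3, 7, 8]; color 2: [1, 10, 11].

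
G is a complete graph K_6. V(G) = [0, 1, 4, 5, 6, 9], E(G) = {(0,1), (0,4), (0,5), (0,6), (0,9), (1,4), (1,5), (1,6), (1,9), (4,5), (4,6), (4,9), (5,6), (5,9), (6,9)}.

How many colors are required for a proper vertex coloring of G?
Clique number ω(G) = 6 (lower bound: χ ≥ ω).
The clique on [0, 1, 4, 5, 6, 9] has size 6, forcing χ ≥ 6, and the coloring below uses 6 colors, so χ(G) = 6.
A valid 6-coloring: color 1: [4]; color 2: [0]; color 3: [5]; color 4: [6]; color 5: [1]; color 6: [9].

χ(G) = 6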